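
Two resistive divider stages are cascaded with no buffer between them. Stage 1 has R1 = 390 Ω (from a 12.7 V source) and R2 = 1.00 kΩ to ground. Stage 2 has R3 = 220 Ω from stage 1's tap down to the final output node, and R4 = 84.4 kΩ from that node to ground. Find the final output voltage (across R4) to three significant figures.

V_out ≈ 9.08 V

Stage 2 presents R3+R4 = 84620 Ω as a load on stage 1's tap.
Stage 1's lower leg becomes R2‖(R3+R4) = 988.3 Ω, so V_mid = 12.7 × 988.3/1378 = 9.106 V.
Stage 2 is itself unloaded: V_out = V_mid × R4/(R3+R4) = 9.106 × 84400/84620 = 9.08 V.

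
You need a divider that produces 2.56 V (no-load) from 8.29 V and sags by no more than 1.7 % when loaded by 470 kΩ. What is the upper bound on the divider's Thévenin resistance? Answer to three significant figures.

R_th ≤ 8.13 kΩ

Loading drop = R_th/(R_th + R_L) ≤ 0.0170, so R_th ≤ R_L · ε/(1−ε) = 470 kΩ × 0.0170/0.9830 = 8.13 kΩ.
(Any R1, R2 with R2/(R1+R2) = 0.309 and R1‖R2 ≤ 8.13 kΩ will meet the spec.)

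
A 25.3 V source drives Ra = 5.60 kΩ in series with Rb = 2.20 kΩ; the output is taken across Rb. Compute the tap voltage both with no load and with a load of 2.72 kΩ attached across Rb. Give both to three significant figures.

Unloaded: 7.14 V; loaded: 4.51 V

Open-circuit: V = 25.3 × 2.20/(5.60 + 2.20) = 7.14 V.
With the load, Rb becomes Rb‖R_L = 1.216 kΩ, so V = 25.3 × 1.216/6.816 = 4.51 V.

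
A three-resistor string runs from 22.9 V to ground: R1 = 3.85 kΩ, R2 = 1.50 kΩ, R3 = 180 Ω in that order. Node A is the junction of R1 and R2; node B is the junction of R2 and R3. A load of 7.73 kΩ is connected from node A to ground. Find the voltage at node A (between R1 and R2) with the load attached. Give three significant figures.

Below node A the series string R2+R3 = 1680 Ω sits in parallel with the 7730 Ω load: 1380 Ω.
V_A = 22.9 × 1380/(3850 + 1380) = 6.04 V.

V ≈ 6.04 V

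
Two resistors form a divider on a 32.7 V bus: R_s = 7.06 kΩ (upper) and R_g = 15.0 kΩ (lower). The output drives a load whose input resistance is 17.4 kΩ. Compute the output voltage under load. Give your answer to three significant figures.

V_out ≈ 17.4 V

The load sits in parallel with R_g: R_g‖R_L = (15.0 × 17.4) / (15.0 + 17.4) = 8.056 kΩ.
V_out = 32.7 × 8.056 / (7.06 + 8.056) = 32.7 × 8.056/15.12 = 17.4 V.
(Unloaded it would have been 22.2 V.)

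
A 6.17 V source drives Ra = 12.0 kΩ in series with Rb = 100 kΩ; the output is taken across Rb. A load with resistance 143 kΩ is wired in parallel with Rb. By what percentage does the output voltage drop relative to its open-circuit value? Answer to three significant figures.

6.97 %

The divider's output (Thévenin) resistance is Ra‖Rb = 10.71 kΩ.
Fractional drop under load = R_th/(R_th + R_L) = 10.71 / (10.71 + 143) = 0.06970.
So the output falls by 6.97 %.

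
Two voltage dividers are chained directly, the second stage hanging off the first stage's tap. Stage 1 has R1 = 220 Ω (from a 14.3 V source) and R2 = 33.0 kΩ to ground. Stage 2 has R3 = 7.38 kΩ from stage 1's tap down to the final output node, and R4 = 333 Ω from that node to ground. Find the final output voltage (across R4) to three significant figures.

V_out ≈ 0.596 V

Stage 2 presents R3+R4 = 7713 Ω as a load on stage 1's tap.
Stage 1's lower leg becomes R2‖(R3+R4) = 6252 Ω, so V_mid = 14.3 × 6252/6472 = 13.81 V.
Stage 2 is itself unloaded: V_out = V_mid × R4/(R3+R4) = 13.81 × 333/7713 = 0.596 V.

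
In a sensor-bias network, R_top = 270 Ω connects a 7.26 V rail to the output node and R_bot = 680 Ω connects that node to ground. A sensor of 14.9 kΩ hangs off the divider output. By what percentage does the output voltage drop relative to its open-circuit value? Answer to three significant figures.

The divider's output (Thévenin) resistance is R_top‖R_bot = 193.3 Ω.
Fractional drop under load = R_th/(R_th + R_L) = 193.3 / (193.3 + 14900) = 0.01280.
So the output falls by 1.28 %.

1.28 %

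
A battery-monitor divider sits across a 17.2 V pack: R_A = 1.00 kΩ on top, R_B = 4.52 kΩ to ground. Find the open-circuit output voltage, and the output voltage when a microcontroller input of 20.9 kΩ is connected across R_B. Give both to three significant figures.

Open-circuit: V = 17.2 × 4.52/(1.00 + 4.52) = 14.1 V.
With the load, R_B becomes R_B‖R_L = 3.716 kΩ, so V = 17.2 × 3.716/4.716 = 13.6 V.

Unloaded: 14.1 V; loaded: 13.6 V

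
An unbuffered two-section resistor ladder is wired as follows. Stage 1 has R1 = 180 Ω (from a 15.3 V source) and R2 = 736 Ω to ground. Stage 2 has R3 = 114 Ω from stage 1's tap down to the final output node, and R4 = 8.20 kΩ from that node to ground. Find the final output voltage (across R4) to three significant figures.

V_out ≈ 11.9 V

Stage 2 presents R3+R4 = 8314 Ω as a load on stage 1's tap.
Stage 1's lower leg becomes R2‖(R3+R4) = 676.1 Ω, so V_mid = 15.3 × 676.1/856.1 = 12.08 V.
Stage 2 is itself unloaded: V_out = V_mid × R4/(R3+R4) = 12.08 × 8200/8314 = 11.9 V.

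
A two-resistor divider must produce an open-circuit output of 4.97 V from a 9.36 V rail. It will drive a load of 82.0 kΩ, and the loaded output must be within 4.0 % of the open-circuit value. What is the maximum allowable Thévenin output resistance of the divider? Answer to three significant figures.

R_th ≤ 3.42 kΩ

Loading drop = R_th/(R_th + R_L) ≤ 0.0400, so R_th ≤ R_L · ε/(1−ε) = 82.0 kΩ × 0.0400/0.9600 = 3.42 kΩ.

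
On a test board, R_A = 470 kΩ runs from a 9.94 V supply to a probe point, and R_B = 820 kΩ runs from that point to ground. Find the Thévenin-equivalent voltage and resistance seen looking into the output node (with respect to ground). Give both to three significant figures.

V_th is the open-circuit tap voltage: 9.94 × 820/(470 + 820) = 6.32 V.
With the supply zeroed, R_A and R_B appear in parallel from the tap: R_th = R_A‖R_B = (470 × 820)/1290 = 299 kΩ.

V_th = 6.32 V, R_th = 299 kΩ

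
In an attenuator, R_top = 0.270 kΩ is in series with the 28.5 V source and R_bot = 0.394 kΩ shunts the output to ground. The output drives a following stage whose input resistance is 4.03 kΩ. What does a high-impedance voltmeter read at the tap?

V_out ≈ 16.3 V

The load sits in parallel with R_bot: R_bot‖R_L = (394 × 4030) / (394 + 4030) = 358.9 Ω.
V_out = 28.5 × 358.9 / (270 + 358.9) = 28.5 × 358.9/628.9 = 16.3 V.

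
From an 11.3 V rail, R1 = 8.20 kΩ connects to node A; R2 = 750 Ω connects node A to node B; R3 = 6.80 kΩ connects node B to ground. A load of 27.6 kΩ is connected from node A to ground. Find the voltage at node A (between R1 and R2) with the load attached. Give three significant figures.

V ≈ 4.74 V

Below node A the series string R2+R3 = 7550 Ω sits in parallel with the 27600 Ω load: 5928 Ω.
V_A = 11.3 × 5928/(8200 + 5928) = 4.74 V.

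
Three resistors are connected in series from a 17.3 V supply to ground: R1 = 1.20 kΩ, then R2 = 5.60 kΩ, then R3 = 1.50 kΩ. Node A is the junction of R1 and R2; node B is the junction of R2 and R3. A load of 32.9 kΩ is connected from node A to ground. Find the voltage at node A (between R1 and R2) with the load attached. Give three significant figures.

V ≈ 14.4 V

Below node A the series string R2+R3 = 7.100 kΩ sits in parallel with the 32.9 kΩ load: 5.840 kΩ.
V_A = 17.3 × 5.840/(1.20 + 5.840) = 14.4 V.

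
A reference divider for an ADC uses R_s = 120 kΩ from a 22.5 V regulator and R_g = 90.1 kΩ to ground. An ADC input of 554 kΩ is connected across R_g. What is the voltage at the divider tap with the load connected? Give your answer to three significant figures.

The load sits in parallel with R_g: R_g‖R_L = (90.1 × 554) / (90.1 + 554) = 77.50 kΩ.
V_out = 22.5 × 77.50 / (120 + 77.50) = 22.5 × 77.50/197.5 = 8.83 V.

V_out ≈ 8.83 V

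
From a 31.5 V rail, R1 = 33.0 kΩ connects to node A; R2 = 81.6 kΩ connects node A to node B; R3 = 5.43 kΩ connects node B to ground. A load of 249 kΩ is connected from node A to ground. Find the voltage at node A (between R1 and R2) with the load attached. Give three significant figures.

V ≈ 20.8 V

Below node A the series string R2+R3 = 87.03 kΩ sits in parallel with the 249 kΩ load: 64.49 kΩ.
V_A = 31.5 × 64.49/(33.0 + 64.49) = 20.8 V.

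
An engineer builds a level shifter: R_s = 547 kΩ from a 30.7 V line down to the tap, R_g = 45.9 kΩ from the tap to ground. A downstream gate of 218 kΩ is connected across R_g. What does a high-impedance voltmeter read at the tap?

The load sits in parallel with R_g: R_g‖R_L = (45.9 × 218) / (45.9 + 218) = 37.92 kΩ.
V_out = 30.7 × 37.92 / (547 + 37.92) = 30.7 × 37.92/584.9 = 1.99 V.

V_out ≈ 1.99 V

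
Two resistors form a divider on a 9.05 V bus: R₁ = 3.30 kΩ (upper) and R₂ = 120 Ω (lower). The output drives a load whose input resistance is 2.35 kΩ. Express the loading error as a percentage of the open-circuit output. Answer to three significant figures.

4.70 %

The divider's output (Thévenin) resistance is R₁‖R₂ = 115.8 Ω.
Fractional drop under load = R_th/(R_th + R_L) = 115.8 / (115.8 + 2350) = 0.04696.
So the output falls by 4.70 %.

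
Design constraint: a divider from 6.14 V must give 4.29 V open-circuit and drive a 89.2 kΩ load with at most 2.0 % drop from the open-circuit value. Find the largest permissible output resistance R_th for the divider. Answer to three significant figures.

Loading drop = R_th/(R_th + R_L) ≤ 0.0200, so R_th ≤ R_L · ε/(1−ε) = 89.2 kΩ × 0.0200/0.9800 = 1.82 kΩ.
(Any R1, R2 with R2/(R1+R2) = 0.699 and R1‖R2 ≤ 1.82 kΩ will meet the spec.)

R_th ≤ 1.82 kΩ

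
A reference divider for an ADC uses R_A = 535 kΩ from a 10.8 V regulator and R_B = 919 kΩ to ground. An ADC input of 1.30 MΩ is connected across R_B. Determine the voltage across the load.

The load sits in parallel with R_B: R_B‖R_L = (919 × 1300) / (919 + 1300) = 538.4 kΩ.
V_out = 10.8 × 538.4 / (535 + 538.4) = 10.8 × 538.4/1073 = 5.42 V.

V_out ≈ 5.42 V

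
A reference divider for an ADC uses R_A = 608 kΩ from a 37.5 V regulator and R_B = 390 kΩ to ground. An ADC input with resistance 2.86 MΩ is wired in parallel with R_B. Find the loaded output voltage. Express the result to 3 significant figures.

V_out ≈ 13.5 V

The load sits in parallel with R_B: R_B‖R_L = (390 × 2860) / (390 + 2860) = 343.2 kΩ.
V_out = 37.5 × 343.2 / (608 + 343.2) = 37.5 × 343.2/951.2 = 13.5 V.
(Unloaded it would have been 14.7 V.)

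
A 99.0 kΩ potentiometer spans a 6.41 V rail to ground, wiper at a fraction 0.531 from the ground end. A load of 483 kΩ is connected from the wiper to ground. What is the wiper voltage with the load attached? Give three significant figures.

V ≈ 3.24 V

The wiper splits the pot into (1−α)R = 46.43 kΩ above and αR = 52.57 kΩ below.
Lower section ‖ load = 47.41 kΩ.
V_wiper = 6.41 × 47.41/(46.43 + 47.41) = 3.24 V.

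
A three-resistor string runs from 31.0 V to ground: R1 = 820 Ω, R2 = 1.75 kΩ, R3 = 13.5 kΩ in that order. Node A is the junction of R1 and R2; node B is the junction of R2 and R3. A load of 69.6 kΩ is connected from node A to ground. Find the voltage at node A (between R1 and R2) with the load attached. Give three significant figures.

Below node A the series string R2+R3 = 15250 Ω sits in parallel with the 69600 Ω load: 12510 Ω.
V_A = 31.0 × 12510/(820 + 12510) = 29.1 V.

V ≈ 29.1 V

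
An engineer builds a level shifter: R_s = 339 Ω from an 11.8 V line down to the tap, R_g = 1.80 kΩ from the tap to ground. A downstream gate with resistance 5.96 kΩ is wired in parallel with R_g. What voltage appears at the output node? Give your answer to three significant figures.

V_out ≈ 9.48 V

The load sits in parallel with R_g: R_g‖R_L = (1800 × 5960) / (1800 + 5960) = 1382 Ω.
V_out = 11.8 × 1382 / (339 + 1382) = 11.8 × 1382/1721 = 9.48 V.
(Unloaded it would have been 9.93 V.)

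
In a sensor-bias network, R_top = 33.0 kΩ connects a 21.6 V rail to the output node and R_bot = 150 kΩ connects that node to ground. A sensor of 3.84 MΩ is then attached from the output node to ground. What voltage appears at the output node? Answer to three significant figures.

The load sits in parallel with R_bot: R_bot‖R_L = (150 × 3840) / (150 + 3840) = 144.4 kΩ.
V_out = 21.6 × 144.4 / (33.0 + 144.4) = 21.6 × 144.4/177.4 = 17.6 V.

V_out ≈ 17.6 V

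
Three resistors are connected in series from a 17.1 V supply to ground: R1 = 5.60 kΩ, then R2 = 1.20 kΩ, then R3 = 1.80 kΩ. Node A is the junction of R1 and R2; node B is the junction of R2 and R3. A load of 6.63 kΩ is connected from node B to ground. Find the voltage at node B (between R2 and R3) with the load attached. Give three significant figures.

V ≈ 2.95 V

At node B, R3 is in parallel with the load: R3‖R_L = 1.416 kΩ.
Below node A the resistance is R2 + (R3‖R_L) = 2.616 kΩ, so V_A = 17.1 × 2.616/8.216 = 5.444 V.
Then V_B = V_A × (R3‖R_L)/(R2 + R3‖R_L) = 5.444 × 1.416/2.616 = 2.95 V.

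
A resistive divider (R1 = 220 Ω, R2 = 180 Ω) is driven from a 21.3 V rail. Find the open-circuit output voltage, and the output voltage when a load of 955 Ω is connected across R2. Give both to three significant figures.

Unloaded: 9.59 V; loaded: 8.68 V

Open-circuit: V = 21.3 × 180/(220 + 180) = 9.59 V.
With the load, R2 becomes R2‖R_L = 151.5 Ω, so V = 21.3 × 151.5/371.5 = 8.68 V.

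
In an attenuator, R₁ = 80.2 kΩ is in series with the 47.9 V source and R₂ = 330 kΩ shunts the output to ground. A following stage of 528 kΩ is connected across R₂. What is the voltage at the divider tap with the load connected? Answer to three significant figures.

V_out ≈ 34.3 V

The load sits in parallel with R₂: R₂‖R_L = (330 × 528) / (330 + 528) = 203.1 kΩ.
V_out = 47.9 × 203.1 / (80.2 + 203.1) = 47.9 × 203.1/283.3 = 34.3 V.
(Unloaded it would have been 38.5 V.)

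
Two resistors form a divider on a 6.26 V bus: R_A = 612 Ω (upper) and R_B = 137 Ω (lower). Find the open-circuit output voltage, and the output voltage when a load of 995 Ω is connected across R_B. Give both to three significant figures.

Open-circuit: V = 6.26 × 137/(612 + 137) = 1.15 V.
With the load, R_B becomes R_B‖R_L = 120.4 Ω, so V = 6.26 × 120.4/732.4 = 1.03 V.

Unloaded: 1.15 V; loaded: 1.03 V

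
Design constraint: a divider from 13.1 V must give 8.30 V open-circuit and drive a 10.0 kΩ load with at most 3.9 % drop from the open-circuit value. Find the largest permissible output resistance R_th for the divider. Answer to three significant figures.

R_th ≤ 406 Ω

Loading drop = R_th/(R_th + R_L) ≤ 0.0390, so R_th ≤ R_L · ε/(1−ε) = 10.0 kΩ × 0.0390/0.9610 = 406 Ω.
(Any R1, R2 with R2/(R1+R2) = 0.634 and R1‖R2 ≤ 406 Ω will meet the spec.)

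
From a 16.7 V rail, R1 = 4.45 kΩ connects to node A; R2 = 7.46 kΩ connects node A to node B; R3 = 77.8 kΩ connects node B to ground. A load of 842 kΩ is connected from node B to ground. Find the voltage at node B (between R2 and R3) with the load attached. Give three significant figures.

V ≈ 14.3 V

At node B, R3 is in parallel with the load: R3‖R_L = 71.22 kΩ.
Below node A the resistance is R2 + (R3‖R_L) = 78.68 kΩ, so V_A = 16.7 × 78.68/83.13 = 15.81 V.
Then V_B = V_A × (R3‖R_L)/(R2 + R3‖R_L) = 15.81 × 71.22/78.68 = 14.3 V.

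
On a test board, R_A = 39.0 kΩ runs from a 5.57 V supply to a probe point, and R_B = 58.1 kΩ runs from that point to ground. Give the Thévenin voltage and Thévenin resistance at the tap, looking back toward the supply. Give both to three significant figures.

V_th = 3.33 V, R_th = 23.3 kΩ

V_th is the open-circuit tap voltage: 5.57 × 58.1/(39.0 + 58.1) = 3.33 V.
With the supply zeroed, R_A and R_B appear in parallel from the tap: R_th = R_A‖R_B = (39.0 × 58.1)/97.10 = 23.3 kΩ.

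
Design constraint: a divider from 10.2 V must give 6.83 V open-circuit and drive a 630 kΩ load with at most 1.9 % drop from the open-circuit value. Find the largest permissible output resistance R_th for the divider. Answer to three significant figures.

Loading drop = R_th/(R_th + R_L) ≤ 0.0190, so R_th ≤ R_L · ε/(1−ε) = 630 kΩ × 0.0190/0.9810 = 12.2 kΩ.

R_th ≤ 12.2 kΩ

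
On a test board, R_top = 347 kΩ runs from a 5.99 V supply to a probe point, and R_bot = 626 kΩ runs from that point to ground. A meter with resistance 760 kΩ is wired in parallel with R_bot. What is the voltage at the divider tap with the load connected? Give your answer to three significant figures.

V_out ≈ 2.98 V

The load sits in parallel with R_bot: R_bot‖R_L = (626 × 760) / (626 + 760) = 343.3 kΩ.
V_out = 5.99 × 343.3 / (347 + 343.3) = 5.99 × 343.3/690.3 = 2.98 V.
(Unloaded it would have been 3.85 V.)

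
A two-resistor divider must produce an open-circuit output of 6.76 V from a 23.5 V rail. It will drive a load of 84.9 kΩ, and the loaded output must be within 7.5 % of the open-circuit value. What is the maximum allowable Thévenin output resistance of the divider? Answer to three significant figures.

R_th ≤ 6.88 kΩ

Loading drop = R_th/(R_th + R_L) ≤ 0.0750, so R_th ≤ R_L · ε/(1−ε) = 84.9 kΩ × 0.0750/0.9250 = 6.88 kΩ.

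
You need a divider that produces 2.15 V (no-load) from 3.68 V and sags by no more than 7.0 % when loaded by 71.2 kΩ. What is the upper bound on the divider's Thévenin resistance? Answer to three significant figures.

R_th ≤ 5.36 kΩ

Loading drop = R_th/(R_th + R_L) ≤ 0.0700, so R_th ≤ R_L · ε/(1−ε) = 71.2 kΩ × 0.0700/0.9300 = 5.36 kΩ.
(Any R1, R2 with R2/(R1+R2) = 0.584 and R1‖R2 ≤ 5.36 kΩ will meet the spec.)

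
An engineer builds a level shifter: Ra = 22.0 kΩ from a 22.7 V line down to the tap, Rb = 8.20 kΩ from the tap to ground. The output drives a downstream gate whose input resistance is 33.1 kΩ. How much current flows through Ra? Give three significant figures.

I ≈ 0.794 mA

Rb‖R_L = 6.572 kΩ, so the source sees Ra + Rb‖R_L = 28.57 kΩ.
I = 22.7 V / 28.57 kΩ = 0.794 mA.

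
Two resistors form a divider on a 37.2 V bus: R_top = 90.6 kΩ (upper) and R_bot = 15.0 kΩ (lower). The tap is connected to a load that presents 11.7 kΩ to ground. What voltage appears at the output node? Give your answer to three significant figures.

The load sits in parallel with R_bot: R_bot‖R_L = (15.0 × 11.7) / (15.0 + 11.7) = 6.573 kΩ.
V_out = 37.2 × 6.573 / (90.6 + 6.573) = 37.2 × 6.573/97.17 = 2.52 V.
(Unloaded it would have been 5.28 V.)

V_out ≈ 2.52 V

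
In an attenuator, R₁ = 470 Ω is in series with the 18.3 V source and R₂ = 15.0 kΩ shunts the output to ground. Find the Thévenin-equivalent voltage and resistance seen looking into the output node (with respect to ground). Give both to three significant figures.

V_th is the open-circuit tap voltage: 18.3 × 15000/(470 + 15000) = 17.7 V.
With the supply zeroed, R₁ and R₂ appear in parallel from the tap: R_th = R₁‖R₂ = (470 × 15000)/15470 = 456 Ω.

V_th = 17.7 V, R_th = 456 Ω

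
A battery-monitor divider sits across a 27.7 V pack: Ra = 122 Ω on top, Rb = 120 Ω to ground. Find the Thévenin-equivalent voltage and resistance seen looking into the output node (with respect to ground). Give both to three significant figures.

V_th is the open-circuit tap voltage: 27.7 × 120/(122 + 120) = 13.7 V.
With the supply zeroed, Ra and Rb appear in parallel from the tap: R_th = Ra‖Rb = (122 × 120)/242.0 = 60.5 Ω.

V_th = 13.7 V, R_th = 60.5 Ω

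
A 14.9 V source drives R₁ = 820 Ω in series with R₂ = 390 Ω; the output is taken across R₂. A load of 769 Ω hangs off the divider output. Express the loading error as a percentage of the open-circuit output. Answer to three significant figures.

The divider's output (Thévenin) resistance is R₁‖R₂ = 264.3 Ω.
Fractional drop under load = R_th/(R_th + R_L) = 264.3 / (264.3 + 769) = 0.2558.
So the output falls by 25.6 %.

25.6 %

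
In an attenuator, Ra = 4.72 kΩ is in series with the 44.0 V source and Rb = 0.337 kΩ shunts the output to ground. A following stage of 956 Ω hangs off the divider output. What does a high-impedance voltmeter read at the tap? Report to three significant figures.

V_out ≈ 2.21 V

The load sits in parallel with Rb: Rb‖R_L = (337 × 956) / (337 + 956) = 249.2 Ω.
V_out = 44.0 × 249.2 / (4720 + 249.2) = 44.0 × 249.2/4969 = 2.21 V.
(Unloaded it would have been 2.93 V.)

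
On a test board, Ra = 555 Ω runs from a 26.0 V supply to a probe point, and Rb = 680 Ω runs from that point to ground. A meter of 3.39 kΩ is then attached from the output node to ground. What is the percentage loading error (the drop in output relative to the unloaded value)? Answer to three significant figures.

Unloaded V = 26.0 × 680/1235 = 14.316 V.
Loaded: Rb‖R_L = 566.4 Ω, giving V = 26.0 × 566.4/1121 = 13.132 V.
Drop = (14.316 − 13.132) / 14.316 = 8.27 %.

8.27 %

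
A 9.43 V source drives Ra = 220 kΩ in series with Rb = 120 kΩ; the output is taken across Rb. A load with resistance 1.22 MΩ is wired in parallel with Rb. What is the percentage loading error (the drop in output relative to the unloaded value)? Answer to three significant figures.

5.98 %

The divider's output (Thévenin) resistance is Ra‖Rb = 77.65 kΩ.
Fractional drop under load = R_th/(R_th + R_L) = 77.65 / (77.65 + 1220) = 0.05984.
So the output falls by 5.98 %.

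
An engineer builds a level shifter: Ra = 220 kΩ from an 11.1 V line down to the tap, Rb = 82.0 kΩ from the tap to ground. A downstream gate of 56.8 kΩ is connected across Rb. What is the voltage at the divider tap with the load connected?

The load sits in parallel with Rb: Rb‖R_L = (82.0 × 56.8) / (82.0 + 56.8) = 33.56 kΩ.
V_out = 11.1 × 33.56 / (220 + 33.56) = 11.1 × 33.56/253.6 = 1.47 V.
(Unloaded it would have been 3.01 V.)

V_out ≈ 1.47 V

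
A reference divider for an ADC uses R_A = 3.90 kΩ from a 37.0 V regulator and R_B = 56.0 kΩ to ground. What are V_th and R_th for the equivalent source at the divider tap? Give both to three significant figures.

V_th is the open-circuit tap voltage: 37.0 × 56.0/(3.90 + 56.0) = 34.6 V.
With the supply zeroed, R_A and R_B appear in parallel from the tap: R_th = R_A‖R_B = (3.90 × 56.0)/59.90 = 3.65 kΩ.

V_th = 34.6 V, R_th = 3.65 kΩ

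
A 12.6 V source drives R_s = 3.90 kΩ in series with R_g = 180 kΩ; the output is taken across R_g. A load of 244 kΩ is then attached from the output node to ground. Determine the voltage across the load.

V_out ≈ 12.1 V

The load sits in parallel with R_g: R_g‖R_L = (180 × 244) / (180 + 244) = 103.6 kΩ.
V_out = 12.6 × 103.6 / (3.90 + 103.6) = 12.6 × 103.6/107.5 = 12.1 V.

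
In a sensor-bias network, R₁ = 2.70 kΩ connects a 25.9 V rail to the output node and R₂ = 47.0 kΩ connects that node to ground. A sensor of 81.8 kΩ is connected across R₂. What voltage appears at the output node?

The load sits in parallel with R₂: R₂‖R_L = (47.0 × 81.8) / (47.0 + 81.8) = 29.85 kΩ.
V_out = 25.9 × 29.85 / (2.70 + 29.85) = 25.9 × 29.85/32.55 = 23.8 V.

V_out ≈ 23.8 V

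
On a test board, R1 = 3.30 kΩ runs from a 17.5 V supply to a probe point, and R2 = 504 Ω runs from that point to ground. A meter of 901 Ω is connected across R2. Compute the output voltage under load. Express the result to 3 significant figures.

The load sits in parallel with R2: R2‖R_L = (504 × 901) / (504 + 901) = 323.2 Ω.
V_out = 17.5 × 323.2 / (3300 + 323.2) = 17.5 × 323.2/3623 = 1.56 V.

V_out ≈ 1.56 V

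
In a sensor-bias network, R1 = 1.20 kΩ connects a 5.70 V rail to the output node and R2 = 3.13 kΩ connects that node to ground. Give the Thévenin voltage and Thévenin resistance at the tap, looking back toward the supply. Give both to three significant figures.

V_th is the open-circuit tap voltage: 5.70 × 3.13/(1.20 + 3.13) = 4.12 V.
With the supply zeroed, R1 and R2 appear in parallel from the tap: R_th = R1‖R2 = (1.20 × 3.13)/4.330 = 867 Ω.

V_th = 4.12 V, R_th = 867 Ω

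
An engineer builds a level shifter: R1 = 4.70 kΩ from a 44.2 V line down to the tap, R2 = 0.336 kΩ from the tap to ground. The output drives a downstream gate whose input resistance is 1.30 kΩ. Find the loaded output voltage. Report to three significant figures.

V_out ≈ 2.38 V

The load sits in parallel with R2: R2‖R_L = (336 × 1300) / (336 + 1300) = 267.0 Ω.
V_out = 44.2 × 267.0 / (4700 + 267.0) = 44.2 × 267.0/4967 = 2.38 V.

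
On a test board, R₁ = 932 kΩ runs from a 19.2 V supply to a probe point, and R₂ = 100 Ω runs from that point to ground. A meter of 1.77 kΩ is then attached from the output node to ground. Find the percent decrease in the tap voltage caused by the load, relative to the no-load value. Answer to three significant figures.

The divider's output (Thévenin) resistance is R₁‖R₂ = 99.99 Ω.
Fractional drop under load = R_th/(R_th + R_L) = 99.99 / (99.99 + 1770) = 0.05347.
So the output falls by 5.35 %.

5.35 %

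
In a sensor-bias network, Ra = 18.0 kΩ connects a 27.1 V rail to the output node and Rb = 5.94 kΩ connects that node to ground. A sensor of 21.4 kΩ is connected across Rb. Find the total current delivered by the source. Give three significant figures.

Rb‖R_L = 4.649 kΩ, so the source sees Ra + Rb‖R_L = 22.65 kΩ.
I = 27.1 V / 22.65 kΩ = 1.20 mA.

I ≈ 1.20 mA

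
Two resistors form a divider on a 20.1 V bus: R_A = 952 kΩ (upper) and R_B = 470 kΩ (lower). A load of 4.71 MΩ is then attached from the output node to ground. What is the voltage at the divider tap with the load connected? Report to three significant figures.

The load sits in parallel with R_B: R_B‖R_L = (470 × 4710) / (470 + 4710) = 427.4 kΩ.
V_out = 20.1 × 427.4 / (952 + 427.4) = 20.1 × 427.4/1379 = 6.23 V.

V_out ≈ 6.23 V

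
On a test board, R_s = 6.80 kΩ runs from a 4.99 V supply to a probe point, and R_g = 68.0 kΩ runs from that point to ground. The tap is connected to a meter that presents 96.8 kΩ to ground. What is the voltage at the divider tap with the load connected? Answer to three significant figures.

V_out ≈ 4.26 V

The load sits in parallel with R_g: R_g‖R_L = (68.0 × 96.8) / (68.0 + 96.8) = 39.94 kΩ.
V_out = 4.99 × 39.94 / (6.80 + 39.94) = 4.99 × 39.94/46.74 = 4.26 V.
(Unloaded it would have been 4.54 V.)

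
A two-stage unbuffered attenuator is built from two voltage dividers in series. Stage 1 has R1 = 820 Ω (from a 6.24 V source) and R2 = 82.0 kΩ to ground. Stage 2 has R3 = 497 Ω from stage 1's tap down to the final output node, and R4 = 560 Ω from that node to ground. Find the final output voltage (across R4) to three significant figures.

V_out ≈ 1.85 V

Stage 2 presents R3+R4 = 1057 Ω as a load on stage 1's tap.
Stage 1's lower leg becomes R2‖(R3+R4) = 1044 Ω, so V_mid = 6.24 × 1044/1864 = 3.494 V.
Stage 2 is itself unloaded: V_out = V_mid × R4/(R3+R4) = 3.494 × 560/1057 = 1.85 V.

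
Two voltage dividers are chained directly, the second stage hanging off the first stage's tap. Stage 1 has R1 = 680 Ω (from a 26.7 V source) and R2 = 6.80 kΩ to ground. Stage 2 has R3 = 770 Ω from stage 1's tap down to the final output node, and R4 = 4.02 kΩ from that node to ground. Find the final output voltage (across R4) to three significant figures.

V_out ≈ 18.0 V

Stage 2 presents R3+R4 = 4790 Ω as a load on stage 1's tap.
Stage 1's lower leg becomes R2‖(R3+R4) = 2810 Ω, so V_mid = 26.7 × 2810/3490 = 21.50 V.
Stage 2 is itself unloaded: V_out = V_mid × R4/(R3+R4) = 21.50 × 4020/4790 = 18.0 V.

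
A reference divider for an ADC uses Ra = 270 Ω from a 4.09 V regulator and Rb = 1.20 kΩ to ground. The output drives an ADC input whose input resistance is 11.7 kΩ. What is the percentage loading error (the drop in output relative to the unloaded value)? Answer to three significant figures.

1.85 %

The divider's output (Thévenin) resistance is Ra‖Rb = 220.4 Ω.
Fractional drop under load = R_th/(R_th + R_L) = 220.4 / (220.4 + 11700) = 0.01849.
So the output falls by 1.85 %.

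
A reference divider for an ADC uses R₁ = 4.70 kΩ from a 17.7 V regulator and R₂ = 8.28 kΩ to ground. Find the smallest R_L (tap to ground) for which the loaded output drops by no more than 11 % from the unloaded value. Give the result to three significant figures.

R_L(min) ≈ 24.3 kΩ

Output resistance R_th = R₁‖R₂ = (4.70 × 8.28)/12.98 = 2.998 kΩ.
The fractional drop is R_th/(R_th + R_L); requiring this ≤ 0.110 gives R_L ≥ R_th(1/0.110 − 1) = 2.998 × 8.091 = 24.3 kΩ.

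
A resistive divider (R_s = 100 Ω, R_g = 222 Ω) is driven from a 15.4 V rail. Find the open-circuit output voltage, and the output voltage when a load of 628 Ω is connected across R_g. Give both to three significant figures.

Unloaded: 10.6 V; loaded: 9.57 V

Open-circuit: V = 15.4 × 222/(100 + 222) = 10.6 V.
With the load, R_g becomes R_g‖R_L = 164.0 Ω, so V = 15.4 × 164.0/264.0 = 9.57 V.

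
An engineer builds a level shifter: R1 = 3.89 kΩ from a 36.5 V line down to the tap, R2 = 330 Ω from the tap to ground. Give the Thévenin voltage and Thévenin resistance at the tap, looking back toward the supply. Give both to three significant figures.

V_th = 2.85 V, R_th = 304 Ω

V_th is the open-circuit tap voltage: 36.5 × 330/(3890 + 330) = 2.85 V.
With the supply zeroed, R1 and R2 appear in parallel from the tap: R_th = R1‖R2 = (3890 × 330)/4220 = 304 Ω.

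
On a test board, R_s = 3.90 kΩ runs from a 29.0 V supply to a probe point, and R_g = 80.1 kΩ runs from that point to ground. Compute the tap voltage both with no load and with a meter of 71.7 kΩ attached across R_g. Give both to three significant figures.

Unloaded: 27.7 V; loaded: 26.3 V

Open-circuit: V = 29.0 × 80.1/(3.90 + 80.1) = 27.7 V.
With the load, R_g becomes R_g‖R_L = 37.83 kΩ, so V = 29.0 × 37.83/41.73 = 26.3 V.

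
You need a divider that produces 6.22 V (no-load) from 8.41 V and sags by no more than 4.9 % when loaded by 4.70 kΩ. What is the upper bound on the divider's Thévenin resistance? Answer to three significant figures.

Loading drop = R_th/(R_th + R_L) ≤ 0.0490, so R_th ≤ R_L · ε/(1−ε) = 4.70 kΩ × 0.0490/0.9510 = 242 Ω.

R_th ≤ 242 Ω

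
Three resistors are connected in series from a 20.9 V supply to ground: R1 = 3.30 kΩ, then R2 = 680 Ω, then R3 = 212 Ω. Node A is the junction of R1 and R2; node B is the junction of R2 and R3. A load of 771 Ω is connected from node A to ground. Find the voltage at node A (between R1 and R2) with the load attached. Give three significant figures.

V ≈ 2.33 V

Below node A the series string R2+R3 = 892.0 Ω sits in parallel with the 771 Ω load: 413.5 Ω.
V_A = 20.9 × 413.5/(3300 + 413.5) = 2.33 V.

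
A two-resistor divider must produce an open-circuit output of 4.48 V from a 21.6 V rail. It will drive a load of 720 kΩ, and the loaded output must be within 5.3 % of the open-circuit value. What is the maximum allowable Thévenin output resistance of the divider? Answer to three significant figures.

R_th ≤ 40.3 kΩ

Loading drop = R_th/(R_th + R_L) ≤ 0.0530, so R_th ≤ R_L · ε/(1−ε) = 720 kΩ × 0.0530/0.9470 = 40.3 kΩ.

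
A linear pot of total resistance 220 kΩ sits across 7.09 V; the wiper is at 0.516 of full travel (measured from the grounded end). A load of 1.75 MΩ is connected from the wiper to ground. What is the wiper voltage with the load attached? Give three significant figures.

V ≈ 3.55 V

The wiper splits the pot into (1−α)R = 106.5 kΩ above and αR = 113.5 kΩ below.
Lower section ‖ load = 106.6 kΩ.
V_wiper = 7.09 × 106.6/(106.5 + 106.6) = 3.55 V.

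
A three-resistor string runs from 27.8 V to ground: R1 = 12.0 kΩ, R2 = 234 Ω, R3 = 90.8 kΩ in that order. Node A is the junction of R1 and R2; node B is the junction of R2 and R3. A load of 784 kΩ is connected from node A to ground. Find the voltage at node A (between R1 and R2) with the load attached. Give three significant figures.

V ≈ 24.2 V

Below node A the series string R2+R3 = 91030 Ω sits in parallel with the 784000 Ω load: 81560 Ω.
V_A = 27.8 × 81560/(12000 + 81560) = 24.2 V.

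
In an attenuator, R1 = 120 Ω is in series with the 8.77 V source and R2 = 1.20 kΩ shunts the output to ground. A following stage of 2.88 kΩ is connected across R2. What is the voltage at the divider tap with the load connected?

V_out ≈ 7.68 V

The load sits in parallel with R2: R2‖R_L = (1200 × 2880) / (1200 + 2880) = 847.1 Ω.
V_out = 8.77 × 847.1 / (120 + 847.1) = 8.77 × 847.1/967.1 = 7.68 V.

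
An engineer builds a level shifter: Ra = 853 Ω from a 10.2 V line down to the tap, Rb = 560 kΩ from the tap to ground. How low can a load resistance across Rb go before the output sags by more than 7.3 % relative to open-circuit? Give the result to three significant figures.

R_L(min) ≈ 10.8 kΩ

Output resistance R_th = Ra‖Rb = (853 × 560000)/560900 = 851.7 Ω.
The fractional drop is R_th/(R_th + R_L); requiring this ≤ 0.0730 gives R_L ≥ R_th(1/0.0730 − 1) = 851.7 × 12.70 = 10.8 kΩ.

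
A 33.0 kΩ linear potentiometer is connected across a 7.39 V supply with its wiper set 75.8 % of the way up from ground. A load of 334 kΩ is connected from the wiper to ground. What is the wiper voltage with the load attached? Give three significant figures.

V ≈ 5.50 V

The wiper splits the pot into (1−α)R = 7.986 kΩ above and αR = 25.01 kΩ below.
Lower section ‖ load = 23.27 kΩ.
V_wiper = 7.39 × 23.27/(7.986 + 23.27) = 5.50 V.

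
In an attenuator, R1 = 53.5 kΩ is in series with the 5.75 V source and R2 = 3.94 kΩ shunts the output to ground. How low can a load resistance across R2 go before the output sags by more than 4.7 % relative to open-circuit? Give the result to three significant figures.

Output resistance R_th = R1‖R2 = (53.5 × 3.94)/57.44 = 3.670 kΩ.
The fractional drop is R_th/(R_th + R_L); requiring this ≤ 0.0470 gives R_L ≥ R_th(1/0.0470 − 1) = 3.670 × 20.28 = 74.4 kΩ.

R_L(min) ≈ 74.4 kΩ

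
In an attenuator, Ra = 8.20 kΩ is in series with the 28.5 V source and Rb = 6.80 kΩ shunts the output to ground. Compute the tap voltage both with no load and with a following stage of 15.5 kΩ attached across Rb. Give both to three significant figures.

Unloaded: 12.9 V; loaded: 10.4 V

Open-circuit: V = 28.5 × 6.80/(8.20 + 6.80) = 12.9 V.
With the load, Rb becomes Rb‖R_L = 4.726 kΩ, so V = 28.5 × 4.726/12.93 = 10.4 V.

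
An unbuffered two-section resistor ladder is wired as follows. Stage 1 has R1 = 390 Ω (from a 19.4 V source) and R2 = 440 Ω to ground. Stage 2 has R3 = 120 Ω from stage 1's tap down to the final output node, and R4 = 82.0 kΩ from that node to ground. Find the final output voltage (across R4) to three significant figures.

V_out ≈ 10.2 V

Stage 2 presents R3+R4 = 82120 Ω as a load on stage 1's tap.
Stage 1's lower leg becomes R2‖(R3+R4) = 437.7 Ω, so V_mid = 19.4 × 437.7/827.7 = 10.26 V.
Stage 2 is itself unloaded: V_out = V_mid × R4/(R3+R4) = 10.26 × 82000/82120 = 10.2 V.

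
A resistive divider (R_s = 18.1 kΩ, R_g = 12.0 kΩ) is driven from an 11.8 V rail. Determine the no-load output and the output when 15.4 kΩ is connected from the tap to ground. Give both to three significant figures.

Open-circuit: V = 11.8 × 12.0/(18.1 + 12.0) = 4.70 V.
With the load, R_g becomes R_g‖R_L = 6.745 kΩ, so V = 11.8 × 6.745/24.84 = 3.20 V.

Unloaded: 4.70 V; loaded: 3.20 V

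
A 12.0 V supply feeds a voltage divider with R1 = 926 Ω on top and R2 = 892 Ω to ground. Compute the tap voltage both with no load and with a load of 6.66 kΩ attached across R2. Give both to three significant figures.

Open-circuit: V = 12.0 × 892/(926 + 892) = 5.89 V.
With the load, R2 becomes R2‖R_L = 786.6 Ω, so V = 12.0 × 786.6/1713 = 5.51 V.

Unloaded: 5.89 V; loaded: 5.51 V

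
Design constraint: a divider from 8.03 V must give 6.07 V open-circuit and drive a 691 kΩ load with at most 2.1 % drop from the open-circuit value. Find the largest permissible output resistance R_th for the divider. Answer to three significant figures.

R_th ≤ 14.8 kΩ

Loading drop = R_th/(R_th + R_L) ≤ 0.0210, so R_th ≤ R_L · ε/(1−ε) = 691 kΩ × 0.0210/0.9790 = 14.8 kΩ.
(Any R1, R2 with R2/(R1+R2) = 0.756 and R1‖R2 ≤ 14.8 kΩ will meet the spec.)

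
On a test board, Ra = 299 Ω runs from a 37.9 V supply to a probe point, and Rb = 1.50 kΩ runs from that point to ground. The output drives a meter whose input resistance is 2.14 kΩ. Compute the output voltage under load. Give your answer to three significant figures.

The load sits in parallel with Rb: Rb‖R_L = (1500 × 2140) / (1500 + 2140) = 881.9 Ω.
V_out = 37.9 × 881.9 / (299 + 881.9) = 37.9 × 881.9/1181 = 28.3 V.

V_out ≈ 28.3 V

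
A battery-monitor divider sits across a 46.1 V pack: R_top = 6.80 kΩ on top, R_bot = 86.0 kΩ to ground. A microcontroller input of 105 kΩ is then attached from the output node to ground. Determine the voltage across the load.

The load sits in parallel with R_bot: R_bot‖R_L = (86.0 × 105) / (86.0 + 105) = 47.28 kΩ.
V_out = 46.1 × 47.28 / (6.80 + 47.28) = 46.1 × 47.28/54.08 = 40.3 V.

V_out ≈ 40.3 V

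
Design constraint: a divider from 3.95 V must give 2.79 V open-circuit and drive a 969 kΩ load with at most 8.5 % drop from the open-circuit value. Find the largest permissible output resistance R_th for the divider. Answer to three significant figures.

Loading drop = R_th/(R_th + R_L) ≤ 0.0850, so R_th ≤ R_L · ε/(1−ε) = 969 kΩ × 0.0850/0.9150 = 90.0 kΩ.

R_th ≤ 90.0 kΩ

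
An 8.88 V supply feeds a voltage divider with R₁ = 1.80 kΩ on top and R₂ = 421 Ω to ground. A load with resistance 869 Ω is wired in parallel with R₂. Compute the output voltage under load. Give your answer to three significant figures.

The load sits in parallel with R₂: R₂‖R_L = (421 × 869) / (421 + 869) = 283.6 Ω.
V_out = 8.88 × 283.6 / (1800 + 283.6) = 8.88 × 283.6/2084 = 1.21 V.

V_out ≈ 1.21 V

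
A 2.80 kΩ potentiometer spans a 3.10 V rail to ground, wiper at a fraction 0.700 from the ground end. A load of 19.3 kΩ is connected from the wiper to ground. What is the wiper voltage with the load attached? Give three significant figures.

The wiper splits the pot into (1−α)R = 840.0 Ω above and αR = 1960 Ω below.
Lower section ‖ load = 1779 Ω.
V_wiper = 3.10 × 1779/(840.0 + 1779) = 2.11 V.

V ≈ 2.11 V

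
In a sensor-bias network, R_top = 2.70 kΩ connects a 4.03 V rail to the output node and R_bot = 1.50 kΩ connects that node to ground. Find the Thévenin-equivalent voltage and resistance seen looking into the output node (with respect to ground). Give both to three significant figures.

V_th is the open-circuit tap voltage: 4.03 × 1.50/(2.70 + 1.50) = 1.44 V.
With the supply zeroed, R_top and R_bot appear in parallel from the tap: R_th = R_top‖R_bot = (2.70 × 1.50)/4.200 = 964 Ω.

V_th = 1.44 V, R_th = 964 Ω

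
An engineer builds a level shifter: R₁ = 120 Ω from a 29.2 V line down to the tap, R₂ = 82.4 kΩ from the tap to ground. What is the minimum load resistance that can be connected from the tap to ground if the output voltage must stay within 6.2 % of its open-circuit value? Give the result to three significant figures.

R_L(min) ≈ 1.81 kΩ

Output resistance R_th = R₁‖R₂ = (120 × 82400)/82520 = 119.8 Ω.
The fractional drop is R_th/(R_th + R_L); requiring this ≤ 0.0620 gives R_L ≥ R_th(1/0.0620 − 1) = 119.8 × 15.13 = 1.81 kΩ.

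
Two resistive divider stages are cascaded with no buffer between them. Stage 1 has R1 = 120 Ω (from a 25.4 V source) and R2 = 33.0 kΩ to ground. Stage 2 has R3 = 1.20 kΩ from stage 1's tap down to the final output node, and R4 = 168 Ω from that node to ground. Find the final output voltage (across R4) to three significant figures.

V_out ≈ 2.86 V

Stage 2 presents R3+R4 = 1368 Ω as a load on stage 1's tap.
Stage 1's lower leg becomes R2‖(R3+R4) = 1314 Ω, so V_mid = 25.4 × 1314/1434 = 23.27 V.
Stage 2 is itself unloaded: V_out = V_mid × R4/(R3+R4) = 23.27 × 168/1368 = 2.86 V.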